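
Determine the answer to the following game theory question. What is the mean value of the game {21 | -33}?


Game = {21 | -33}, a switch {a | b} with numbers a > b.
Its thermograph has left wall a - t and right wall b + t, which meet at t = (a - b)/2, where both equal (a + b)/2. So the mast (mean value) is at (a + b)/2.
Mean = (21 + (-33))/2 = -12/2 = -6

-6


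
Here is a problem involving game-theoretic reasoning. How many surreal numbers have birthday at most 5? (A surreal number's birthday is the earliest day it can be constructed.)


Day 0: {|} = 0 is born. Count = 1.
Day n: the number of surreal numbers born by day n is 2^(n+1) - 1.
By day 0: 2^1 - 1 = 1
By day 1: 2^2 - 1 = 3
By day 2: 2^3 - 1 = 7
By day 3: 2^4 - 1 = 15
By day 4: 2^5 - 1 = 31
By day 5: 2^6 - 1 = 63
By day 5: 63 surreal numbers.

63


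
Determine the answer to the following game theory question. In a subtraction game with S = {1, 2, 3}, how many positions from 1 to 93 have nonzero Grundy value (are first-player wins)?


Subtraction set S = {1, 2, 3}, so G(n) = n mod 4.
G(n) = 0 when n is a multiple of 4.
Multiples of 4 in [1, 93]: 23
N-positions (nonzero Grundy) = 93 - 23 = 70

70


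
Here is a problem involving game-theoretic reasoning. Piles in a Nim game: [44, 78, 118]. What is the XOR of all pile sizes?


We need the XOR (exclusive or) of all pile sizes.
After XOR-ing pile 1 (size 44): 0 XOR 44 = 44
After XOR-ing pile 2 (size 78): 44 XOR 78 = 98
After XOR-ing pile 3 (size 118): 98 XOR 118 = 20
The Nim-value of this position is 20.

20


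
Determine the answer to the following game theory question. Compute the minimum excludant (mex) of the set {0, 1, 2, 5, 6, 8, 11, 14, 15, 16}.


Set = {0, 1, 2, 5, 6, 8, 11, 14, 15, 16}
0 is in the set.
1 is in the set.
2 is in the set.
3 is NOT in the set. This is the mex.
mex = 3

3


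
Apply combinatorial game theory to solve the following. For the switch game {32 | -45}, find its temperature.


The game is {32 | -45}, a switch {a | b} with numbers a > b.
Cooling {a | b} by t gives {a - t | b + t}, which stops being hot when a - t = b + t, i.e. at t = (a - b)/2. So the temperature of a switch is (a - b)/2.
Temperature = (Left option - Right option) / 2
= (32 - (-45)) / 2
= 77 / 2
= 77/2

77/2


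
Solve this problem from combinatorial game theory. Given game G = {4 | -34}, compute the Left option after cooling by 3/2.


Original game: {4 | -34} (a switch {a | b} with a > b).
Cooling by t (for t below the temperature (a - b)/2 = 19) taxes each move by t: {a | b} cooled by t is {a - t | b + t}.
Cooling amount: t = 3/2
Cooled Left option: 4 - 3/2 = 5/2
Cooled Right option: -34 + 3/2 = -65/2
Cooled game: {5/2 | -65/2}
Left option = 5/2

5/2


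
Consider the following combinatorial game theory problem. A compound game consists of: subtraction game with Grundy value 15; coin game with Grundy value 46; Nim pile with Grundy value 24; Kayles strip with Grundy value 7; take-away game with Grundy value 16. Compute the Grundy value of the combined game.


By the Sprague-Grundy theorem, the Grundy value of a sum of games is the XOR of individual Grundy values.
subtraction game: Grundy value = 15. Running XOR: 0 XOR 15 = 15
coin game: Grundy value = 46. Running XOR: 15 XOR 46 = 33
Nim pile: Grundy value = 24. Running XOR: 33 XOR 24 = 57
Kayles strip: Grundy value = 7. Running XOR: 57 XOR 7 = 62
take-away game: Grundy value = 16. Running XOR: 62 XOR 16 = 46
The combined Grundy value is 46.

46


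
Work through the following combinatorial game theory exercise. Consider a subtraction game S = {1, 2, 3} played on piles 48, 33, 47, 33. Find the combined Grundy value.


Subtraction set: {1, 2, 3}
For this subtraction set, G(n) = n mod 4 (period = max + 1 = 4).
Pile 1 (size 48): G(48) = 48 mod 4 = 0
Pile 2 (size 33): G(33) = 33 mod 4 = 1
Pile 3 (size 47): G(47) = 47 mod 4 = 3
Pile 4 (size 33): G(33) = 33 mod 4 = 1
Total Grundy value = XOR of all: 0 XOR 1 XOR 3 XOR 1 = 3

3


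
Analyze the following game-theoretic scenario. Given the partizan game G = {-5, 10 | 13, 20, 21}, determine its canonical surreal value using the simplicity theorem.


Left options: {-5, 10}, max = 10
Right options: {13, 20, 21}, min = 13
All options are numbers and max(Left) < min(Right), so by the simplicity theorem the value is the simplest (earliest-born) number strictly between 10 and 13.
Integers 11 through 12 all lie strictly between 10 and 13.
Among integers, the simplest (lowest birthday = smallest |n|; 0 is born on day 0, +-n on day n) is 11.
No non-integer in the interval can be simpler: if x is a non-integer in the interval, then floor(x) or ceil(x) also lies in the interval (the interval contains an integer), and both are proper prefixes of x's sign expansion, i.e. born earlier. So the game value is 11.
Game value = 11

11


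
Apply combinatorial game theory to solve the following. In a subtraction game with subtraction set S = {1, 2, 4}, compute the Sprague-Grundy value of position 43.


The subtraction set is S = {1, 2, 4}.
G(k) = mex{ G(k - s) : s in S, s <= k }. We compute iteratively: G(0) = 0.
G(1) = mex({0}) = 1
G(2) = mex({0, 1}) = 2
G(3) = mex({1, 2}) = 0
G(4) = mex({0, 2}) = 1
G(5) = mex({0, 1}) = 2
G(6) = mex({1, 2}) = 0
Observe that G(3)..G(6) = 0, 1, 2, 0 repeats G(0)..G(3) = 0, 1, 2, 0.
For k >= max(S) = 4, G(k) is determined by the previous 4 values G(k-4)..G(k-1); a window of 4 consecutive values has recurred shifted by 3, so by induction G(k + 3) = G(k) for all k >= 0: the sequence is periodic from the start with period 3.
One period: G(0..2) = 0, 1, 2.
43 mod 3 = 1, so G(43) = G(1) = 1.

1


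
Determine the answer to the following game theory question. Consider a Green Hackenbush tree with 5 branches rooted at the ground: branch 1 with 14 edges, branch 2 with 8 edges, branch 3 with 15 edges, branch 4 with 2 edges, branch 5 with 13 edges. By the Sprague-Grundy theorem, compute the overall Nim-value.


The tree has 5 branches from the ground vertex.
In Green Hackenbush, the Nim-value of a simple path of length k is k.
Branch 1: length 14, Nim-value = 14
Branch 2: length 8, Nim-value = 8
Branch 3: length 15, Nim-value = 15
Branch 4: length 2, Nim-value = 2
Branch 5: length 13, Nim-value = 13
Total Nim-value = XOR of all branch values:
0 XOR 14 = 14
14 XOR 8 = 6
6 XOR 15 = 9
9 XOR 2 = 11
11 XOR 13 = 6
Nim-value of the tree = 6

6


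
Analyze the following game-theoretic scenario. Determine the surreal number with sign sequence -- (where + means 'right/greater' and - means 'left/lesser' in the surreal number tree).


Sign expansion: --
Rule: track bounds (lo, hi), initially (-inf, +inf). On '+', the current value becomes lo and we move to the simplest number in (value, hi): value + 1 if hi = +inf, otherwise the midpoint (value + hi)/2. On '-', the current value becomes hi and we move to value - 1 if lo = -inf, otherwise the midpoint (lo + value)/2.
Start at 0.
Step 1: sign = -, move left. Bounds: (-inf, 0). Value = -1
Step 2: sign = -, move left. Bounds: (-inf, -1). Value = -2
The surreal number with sign expansion -- is -2.

-2


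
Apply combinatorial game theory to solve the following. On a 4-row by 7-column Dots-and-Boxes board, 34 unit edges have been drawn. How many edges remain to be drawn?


Grid: 4 x 7 boxes, i.e. 5 rows and 8 columns of dots.
Horizontal edges: (rows + 1) * cols = 5 * 7 = 35
Vertical edges: rows * (cols + 1) = 4 * 8 = 32
Total edges: 35 + 32 = 67
Edges drawn: 34
Remaining: 67 - 34 = 33

33


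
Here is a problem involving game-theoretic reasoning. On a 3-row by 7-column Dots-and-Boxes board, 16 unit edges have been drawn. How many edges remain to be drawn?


Grid: 3 x 7 boxes, i.e. 4 rows and 8 columns of dots.
Horizontal edges: (rows + 1) * cols = 4 * 7 = 28
Vertical edges: rows * (cols + 1) = 3 * 8 = 24
Total edges: 28 + 24 = 52
Edges drawn: 16
Remaining: 52 - 16 = 36

36


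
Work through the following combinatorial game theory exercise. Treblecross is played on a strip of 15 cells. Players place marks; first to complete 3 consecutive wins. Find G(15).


Treblecross: place X on empty cells; 3-in-a-row wins.
Playing within two cells of an existing X lets the opponent win at once, so sensible play treats the cells i-2..i+2 around each X as dead. The player left with no safe cell loses, so this is a normal-play take-away game on strips of safe cells.
Placing X at cell i (0-indexed) of a strip of k safe cells leaves independent strips of sizes max(0, i-2) and max(0, k-i-3). Hence G(k) = mex{ G(max(0,i-2)) XOR G(max(0,k-i-3)) : 0 <= i < k }, with G(0) = 0.
G(1): splits (0,0):0^0=0 -> mex({0}) = 1
G(2): splits (0,0):0^0=0 -> mex({0}) = 1
G(3): splits (0,0):0^0=0 -> mex({0}) = 1
G(4): splits (0,1):0^1=1 (0,0):0^0=0 -> mex({0, 1}) = 2
G(5): splits (0,2):0^1=1 (0,1):0^1=1 (0,0):0^0=0 -> mex({0, 1}) = 2
G(6) = mex({1}) = 0
G(7) = mex({0, 1, 2}) = 3
G(8) = mex({0, 1, 2}) = 3
G(9) = mex({0, 2}) = 1
G(10) = mex({0, 2, 3}) = 1
G(11) = mex({0, 3}) = 1
G(12) = mex({1, 3}) = 0
G(13) = mex({0, 1, 2, 3}) = 4
G(14) = mex({0, 1, 2}) = 3
G(15) = mex({0, 1, 2}) = 3
Therefore G(15) = 3.

3


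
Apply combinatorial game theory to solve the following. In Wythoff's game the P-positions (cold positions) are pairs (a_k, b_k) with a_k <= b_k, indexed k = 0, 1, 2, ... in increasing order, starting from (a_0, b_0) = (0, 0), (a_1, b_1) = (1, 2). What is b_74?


By Wythoff's theorem, a_k = floor(k * phi) and b_k = floor(k * phi^2) = a_k + k, where phi = (1 + sqrt(5))/2 is the golden ratio.
phi = (1 + sqrt(5))/2 = 1.618034
phi^2 = phi + 1 = 2.618034
k = 74
k * phi^2 = 74 * 2.618034 = 193.734515
b_74 = floor(k * phi^2) = 193 (check: a_74 + k = 119 + 74 = 193)

193


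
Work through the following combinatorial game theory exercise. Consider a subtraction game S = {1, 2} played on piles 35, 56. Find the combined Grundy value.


Subtraction set: {1, 2}
For this subtraction set, G(n) = n mod 3 (period = max + 1 = 3).
Pile 1 (size 35): G(35) = 35 mod 3 = 2
Pile 2 (size 56): G(56) = 56 mod 3 = 2
Total Grundy value = XOR of all: 2 XOR 2 = 0

0


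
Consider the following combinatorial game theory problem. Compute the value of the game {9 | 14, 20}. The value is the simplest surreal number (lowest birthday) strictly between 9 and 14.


Left options: {9}, max = 9
Right options: {14, 20}, min = 14
All options are numbers and max(Left) < min(Right), so by the simplicity theorem the value is the simplest (earliest-born) number strictly between 9 and 14.
Integers 10 through 13 all lie strictly between 9 and 14.
Among integers, the simplest (lowest birthday = smallest |n|; 0 is born on day 0, +-n on day n) is 10.
No non-integer in the interval can be simpler: if x is a non-integer in the interval, then floor(x) or ceil(x) also lies in the interval (the interval contains an integer), and both are proper prefixes of x's sign expansion, i.e. born earlier. So the game value is 10.
Game value = 10

10


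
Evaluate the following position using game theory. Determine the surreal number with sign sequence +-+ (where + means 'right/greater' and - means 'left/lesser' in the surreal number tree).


Sign expansion: +-+
Rule: track bounds (lo, hi), initially (-inf, +inf). On '+', the current value becomes lo and we move to the simplest number in (value, hi): value + 1 if hi = +inf, otherwise the midpoint (value + hi)/2. On '-', the current value becomes hi and we move to value - 1 if lo = -inf, otherwise the midpoint (lo + value)/2.
Start at 0.
Step 1: sign = +, move right. Bounds: (0, +inf). Value = 1
Step 2: sign = -, move left. Bounds: (0, 1). Value = 1/2
Step 3: sign = +, move right. Bounds: (1/2, 1). Value = 3/4
The surreal number with sign expansion +-+ is 3/4.

3/4


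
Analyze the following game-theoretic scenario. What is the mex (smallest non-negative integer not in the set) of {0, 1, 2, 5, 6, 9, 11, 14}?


Set = {0, 1, 2, 5, 6, 9, 11, 14}
0 is in the set.
1 is in the set.
2 is in the set.
3 is NOT in the set. This is the mex.
mex = 3

3


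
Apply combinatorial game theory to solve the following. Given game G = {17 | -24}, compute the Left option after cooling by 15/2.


Original game: {17 | -24} (a switch {a | b} with a > b).
Cooling by t (for t below the temperature (a - b)/2 = 41/2) taxes each move by t: {a | b} cooled by t is {a - t | b + t}.
Cooling amount: t = 15/2
Cooled Left option: 17 - 15/2 = 19/2
Cooled Right option: -24 + 15/2 = -33/2
Cooled game: {19/2 | -33/2}
Left option = 19/2

19/2


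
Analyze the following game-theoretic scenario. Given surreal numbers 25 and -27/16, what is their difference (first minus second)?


x = 25, y = -27/16
Converting to common denominator: 16
x = 400/16, y = -27/16
x - y = 25 - -27/16 = 427/16

427/16


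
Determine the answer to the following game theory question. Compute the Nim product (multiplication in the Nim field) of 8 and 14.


Nim multiplication is bilinear over XOR: (u XOR v) * w = (u*w) XOR (v*w).
So we split each operand into its bit components and XOR the pairwise Nim products.
8 = 8 (as XOR of powers of 2).
14 = 2 + 4 + 8 (as XOR of powers of 2).
Using the standard Nim-product table on single bits:
  2*2 = 3,   2*4 = 8,   2*8 = 12,
  4*4 = 6,   4*8 = 11,  8*8 = 13,
and  1*x = x (identity), k*l = l*k (commutative).
Pairwise Nim products:
  8 * 2 = 12
  8 * 4 = 11
  8 * 8 = 13
XOR them: 12 XOR 11 XOR 13 = 10.
Result: 8 * 14 = 10 (in Nim).

10


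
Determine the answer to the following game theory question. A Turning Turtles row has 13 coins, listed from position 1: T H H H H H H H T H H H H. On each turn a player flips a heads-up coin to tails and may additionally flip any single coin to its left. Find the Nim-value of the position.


Coins: T H H H H H H H T H H H H
Key fact: a single head at position k behaves exactly like a Nim heap of size k (turning it to T and optionally flipping a coin at j < k corresponds to moving the heap from k to j, or to 0), and heads combine as a disjunctive sum (two heads at the same place would cancel, matching j XOR j = 0). So the Nim-value is the XOR of the 1-indexed positions of the heads.
Face-up positions (1-indexed): [2, 3, 4, 5, 6, 7, 8, 10, 11, 12, 13]
XOR 0 with 2: 0 XOR 2 = 2
XOR 2 with 3: 2 XOR 3 = 1
XOR 1 with 4: 1 XOR 4 = 5
XOR 5 with 5: 5 XOR 5 = 0
XOR 0 with 6: 0 XOR 6 = 6
XOR 6 with 7: 6 XOR 7 = 1
XOR 1 with 8: 1 XOR 8 = 9
XOR 9 with 10: 9 XOR 10 = 3
XOR 3 with 11: 3 XOR 11 = 8
XOR 8 with 12: 8 XOR 12 = 4
XOR 4 with 13: 4 XOR 13 = 9
Nim-value = 9

9


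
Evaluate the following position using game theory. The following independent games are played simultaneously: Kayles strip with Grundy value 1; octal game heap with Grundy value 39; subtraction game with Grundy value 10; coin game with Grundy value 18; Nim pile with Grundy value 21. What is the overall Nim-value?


By the Sprague-Grundy theorem, the Grundy value of a sum of games is the XOR of individual Grundy values.
Kayles strip: Grundy value = 1. Running XOR: 0 XOR 1 = 1
octal game heap: Grundy value = 39. Running XOR: 1 XOR 39 = 38
subtraction game: Grundy value = 10. Running XOR: 38 XOR 10 = 44
coin game: Grundy value = 18. Running XOR: 44 XOR 18 = 62
Nim pile: Grundy value = 21. Running XOR: 62 XOR 21 = 43
The combined Grundy value is 43.

43


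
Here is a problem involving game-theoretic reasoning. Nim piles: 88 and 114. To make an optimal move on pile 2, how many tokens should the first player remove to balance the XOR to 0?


Piles: 88 and 114
Current XOR: 88 XOR 114 = 42 (non-zero, so this is an N-position).
To make the XOR zero, we need to find a move that balances the piles.
For pile 2 (size 114): target = 114 XOR 42 = 88
We reduce pile 2 from 114 to 88.
Tokens removed: 114 - 88 = 26
Verification: 88 XOR 88 = 0

26


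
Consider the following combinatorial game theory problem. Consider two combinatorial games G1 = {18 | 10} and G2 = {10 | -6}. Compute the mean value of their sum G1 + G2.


G1 = {18 | 10}, G2 = {10 | -6}
Each is a switch {a | b} with numbers a > b; its mean value is (a + b)/2, and mean value is additive over game sums: m(G1 + G2) = m(G1) + m(G2).
Mean of G1 = (18 + (10))/2 = 28/2 = 14
Mean of G2 = (10 + (-6))/2 = 4/2 = 2
Mean of G1 + G2 = 14 + 2 = 16

16


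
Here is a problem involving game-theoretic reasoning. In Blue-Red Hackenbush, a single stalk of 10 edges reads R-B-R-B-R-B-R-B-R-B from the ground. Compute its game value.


Edges (from ground): R-B-R-B-R-B-R-B-R-B
By Berlekamp's sign-expansion rule, a Blue-Red Hackenbush stalk has the value of the surreal number whose sign sequence is the edge sequence with B -> + and R -> -.
Sign sequence: -+-+-+-+-+
Trace the sign expansion in the surreal number tree, starting from 0:
Edge 1: R (sign -) -> bounds (-inf, 0), value = -1
Edge 2: B (sign +) -> bounds (-1, 0), value = -1/2
Edge 3: R (sign -) -> bounds (-1, -1/2), value = -3/4
Edge 4: B (sign +) -> bounds (-3/4, -1/2), value = -5/8
Edge 5: R (sign -) -> bounds (-3/4, -5/8), value = -11/16
Edge 6: B (sign +) -> bounds (-11/16, -5/8), value = -21/32
Edge 7: R (sign -) -> bounds (-11/16, -21/32), value = -43/64
Edge 8: B (sign +) -> bounds (-43/64, -21/32), value = -85/128
Edge 9: R (sign -) -> bounds (-43/64, -85/128), value = -171/256
Edge 10: B (sign +) -> bounds (-171/256, -85/128), value = -341/512
Game value = -341/512

-341/512


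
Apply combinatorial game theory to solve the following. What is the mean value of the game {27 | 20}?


Game = {27 | 20}, a switch {a | b} with numbers a > b.
Its thermograph has left wall a - t and right wall b + t, which meet at t = (a - b)/2, where both equal (a + b)/2. So the mast (mean value) is at (a + b)/2.
Mean = (27 + (20))/2 = 47/2 = 47/2

47/2


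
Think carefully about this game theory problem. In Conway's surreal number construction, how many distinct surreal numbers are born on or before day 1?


Day 0: {|} = 0 is born. Count = 1.
Day n: the number of surreal numbers born by day n is 2^(n+1) - 1.
By day 0: 2^1 - 1 = 1
By day 1: 2^2 - 1 = 3
By day 1: 3 surreal numbers.

3


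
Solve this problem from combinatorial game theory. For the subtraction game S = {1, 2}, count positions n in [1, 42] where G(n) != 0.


Subtraction set S = {1, 2}, so G(n) = n mod 3.
G(n) = 0 when n is a multiple of 3.
Multiples of 3 in [1, 42]: 14
N-positions (nonzero Grundy) = 42 - 14 = 28

28


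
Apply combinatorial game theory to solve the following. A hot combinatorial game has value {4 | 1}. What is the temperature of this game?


The game is {4 | 1}, a switch {a | b} with numbers a > b.
Cooling {a | b} by t gives {a - t | b + t}, which stops being hot when a - t = b + t, i.e. at t = (a - b)/2. So the temperature of a switch is (a - b)/2.
Temperature = (Left option - Right option) / 2
= (4 - (1)) / 2
= 3 / 2
= 3/2

3/2


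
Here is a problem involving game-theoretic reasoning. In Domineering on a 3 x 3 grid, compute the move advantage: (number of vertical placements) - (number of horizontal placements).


Board is 3 x 3 (rows x cols).
Left (vertical) placements: (rows-1) * cols = 2 * 3 = 6
Right (horizontal) placements: rows * (cols-1) = 3 * 2 = 6
Advantage = Left - Right = 6 - 6 = 0

0


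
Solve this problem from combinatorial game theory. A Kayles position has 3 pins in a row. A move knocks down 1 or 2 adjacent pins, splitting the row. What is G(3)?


Kayles: a move removes 1 or 2 adjacent pins from a contiguous row.
Removing pins from a row of k leaves two independent rows (a, b) with a + b = k - 1 (one pin) or a + b = k - 2 (two pins); an end removal gives a = 0.
By Sprague-Grundy, G(k) = mex{ G(a) XOR G(b) } over all these splits. G(0) = 0.
G(1): splits (0,0):0^0=0 -> mex({0}) = 1
G(2): splits (0,1):0^1=1 (0,0):0^0=0 -> mex({0, 1}) = 2
G(3): splits (0,2):0^2=2 (1,1):1^1=0 (0,1):0^1=1 -> mex({0, 1, 2}) = 3
Therefore G(3) = 3.

3


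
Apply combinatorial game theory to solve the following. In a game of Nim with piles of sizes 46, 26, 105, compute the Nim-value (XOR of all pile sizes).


We need the XOR (exclusive or) of all pile sizes.
After XOR-ing pile 1 (size 46): 0 XOR 46 = 46
After XOR-ing pile 2 (size 26): 46 XOR 26 = 52
After XOR-ing pile 3 (size 105): 52 XOR 105 = 93
The Nim-value of this position is 93.

93


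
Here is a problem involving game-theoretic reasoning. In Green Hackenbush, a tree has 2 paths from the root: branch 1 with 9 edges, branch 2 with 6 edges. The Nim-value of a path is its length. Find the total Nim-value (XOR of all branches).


The tree has 2 branches from the ground vertex.
In Green Hackenbush, the Nim-value of a simple path of length k is k.
Branch 1: length 9, Nim-value = 9
Branch 2: length 6, Nim-value = 6
Total Nim-value = XOR of all branch values:
0 XOR 9 = 9
9 XOR 6 = 15
Nim-value of the tree = 15

15


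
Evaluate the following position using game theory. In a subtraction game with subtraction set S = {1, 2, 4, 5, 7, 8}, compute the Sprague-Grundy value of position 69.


The subtraction set is S = {1, 2, 4, 5, 7, 8}.
G(k) = mex{ G(k - s) : s in S, s <= k }. We compute iteratively: G(0) = 0.
G(1) = mex({0}) = 1
G(2) = mex({0, 1}) = 2
G(3) = mex({1, 2}) = 0
G(4) = mex({0, 2}) = 1
G(5) = mex({0, 1}) = 2
G(6) = mex({1, 2}) = 0
G(7) = mex({0, 2}) = 1
G(8) = mex({0, 1}) = 2
G(9) = mex({1, 2}) = 0
G(10) = mex({0, 2}) = 1
Observe that G(3)..G(10) = 0, 1, 2, 0, 1, 2, 0, 1 repeats G(0)..G(7) = 0, 1, 2, 0, 1, 2, 0, 1.
For k >= max(S) = 8, G(k) is determined by the previous 8 values G(k-8)..G(k-1); a window of 8 consecutive values has recurred shifted by 3, so by induction G(k + 3) = G(k) for all k >= 0: the sequence is periodic from the start with period 3.
One period: G(0..2) = 0, 1, 2.
69 mod 3 = 0, so G(69) = G(0) = 0.

0


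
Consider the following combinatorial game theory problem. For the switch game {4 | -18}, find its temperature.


The game is {4 | -18}, a switch {a | b} with numbers a > b.
Cooling {a | b} by t gives {a - t | b + t}, which stops being hot when a - t = b + t, i.e. at t = (a - b)/2. So the temperature of a switch is (a - b)/2.
Temperature = (Left option - Right option) / 2
= (4 - (-18)) / 2
= 22 / 2
= 11

11


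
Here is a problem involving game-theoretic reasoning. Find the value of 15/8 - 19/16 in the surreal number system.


x = 15/8, y = 19/16
Converting to common denominator: 16
x = 30/16, y = 19/16
x - y = 15/8 - 19/16 = 11/16

11/16


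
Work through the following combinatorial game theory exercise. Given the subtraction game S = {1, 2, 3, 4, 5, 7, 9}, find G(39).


The subtraction set is S = {1, 2, 3, 4, 5, 7, 9}.
G(k) = mex{ G(k - s) : s in S, s <= k }. We compute iteratively: G(0) = 0.
G(1) = mex({0}) = 1
G(2) = mex({0, 1}) = 2
G(3) = mex({0, 1, 2}) = 3
G(4) = mex({0, 1, 2, 3}) = 4
G(5) = mex({0, 1, 2, 3, 4}) = 5
G(6) = mex({1, 2, 3, 4, 5}) = 0
G(7) = mex({0, 2, 3, 4, 5}) = 1
G(8) = mex({0, 1, 3, 4, 5}) = 2
G(9) = mex({0, 1, 2, 4, 5}) = 3
G(10) = mex({0, 1, 2, 3, 5}) = 4
G(11) = mex({0, 1, 2, 3, 4}) = 5
G(12) = mex({1, 2, 3, 4, 5}) = 0
G(13) = mex({0, 2, 3, 4, 5}) = 1
G(14) = mex({0, 1, 3, 4, 5}) = 2
Observe that G(6)..G(14) = 0, 1, 2, 3, 4, 5, 0, 1, 2 repeats G(0)..G(8) = 0, 1, 2, 3, 4, 5, 0, 1, 2.
For k >= max(S) = 9, G(k) is determined by the previous 9 values G(k-9)..G(k-1); a window of 9 consecutive values has recurred shifted by 6, so by induction G(k + 6) = G(k) for all k >= 0: the sequence is periodic from the start with period 6.
One period: G(0..5) = 0, 1, 2, 3, 4, 5.
39 mod 6 = 3, so G(39) = G(3) = 3.

3


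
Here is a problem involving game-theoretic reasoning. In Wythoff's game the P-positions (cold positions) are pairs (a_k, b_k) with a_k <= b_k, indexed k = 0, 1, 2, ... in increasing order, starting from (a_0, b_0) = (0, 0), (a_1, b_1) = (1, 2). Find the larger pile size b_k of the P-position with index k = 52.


By Wythoff's theorem, a_k = floor(k * phi) and b_k = floor(k * phi^2) = a_k + k, where phi = (1 + sqrt(5))/2 is the golden ratio.
phi = (1 + sqrt(5))/2 = 1.618034
phi^2 = phi + 1 = 2.618034
k = 52
k * phi^2 = 52 * 2.618034 = 136.137767
b_52 = floor(k * phi^2) = 136 (check: a_52 + k = 84 + 52 = 136)

136


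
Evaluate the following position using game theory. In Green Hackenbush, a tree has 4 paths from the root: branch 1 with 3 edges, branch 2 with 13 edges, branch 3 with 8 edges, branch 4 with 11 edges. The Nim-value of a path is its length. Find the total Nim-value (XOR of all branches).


The tree has 4 branches from the ground vertex.
In Green Hackenbush, the Nim-value of a simple path of length k is k.
Branch 1: length 3, Nim-value = 3
Branch 2: length 13, Nim-value = 13
Branch 3: length 8, Nim-value = 8
Branch 4: length 11, Nim-value = 11
Total Nim-value = XOR of all branch values:
0 XOR 3 = 3
3 XOR 13 = 14
14 XOR 8 = 6
6 XOR 11 = 13
Nim-value of the tree = 13

13


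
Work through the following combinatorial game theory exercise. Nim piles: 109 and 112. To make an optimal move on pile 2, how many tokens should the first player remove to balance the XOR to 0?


Piles: 109 and 112
Current XOR: 109 XOR 112 = 29 (non-zero, so this is an N-position).
To make the XOR zero, we need to find a move that balances the piles.
For pile 2 (size 112): target = 112 XOR 29 = 109
We reduce pile 2 from 112 to 109.
Tokens removed: 112 - 109 = 3
Verification: 109 XOR 109 = 0

3


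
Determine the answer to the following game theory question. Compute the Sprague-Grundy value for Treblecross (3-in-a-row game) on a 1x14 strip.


Treblecross: place X on empty cells; 3-in-a-row wins.
Playing within two cells of an existing X lets the opponent win at once, so sensible play treats the cells i-2..i+2 around each X as dead. The player left with no safe cell loses, so this is a normal-play take-away game on strips of safe cells.
Placing X at cell i (0-indexed) of a strip of k safe cells leaves independent strips of sizes max(0, i-2) and max(0, k-i-3). Hence G(k) = mex{ G(max(0,i-2)) XOR G(max(0,k-i-3)) : 0 <= i < k }, with G(0) = 0.
G(1): splits (0,0):0^0=0 -> mex({0}) = 1
G(2): splits (0,0):0^0=0 -> mex({0}) = 1
G(3): splits (0,0):0^0=0 -> mex({0}) = 1
G(4): splits (0,1):0^1=1 (0,0):0^0=0 -> mex({0, 1}) = 2
G(5): splits (0,2):0^1=1 (0,1):0^1=1 (0,0):0^0=0 -> mex({0, 1}) = 2
G(6) = mex({1}) = 0
G(7) = mex({0, 1, 2}) = 3
G(8) = mex({0, 1, 2}) = 3
G(9) = mex({0, 2}) = 1
G(10) = mex({0, 2, 3}) = 1
G(11) = mex({0, 3}) = 1
G(12) = mex({1, 3}) = 0
G(13) = mex({0, 1, 2, 3}) = 4
G(14) = mex({0, 1, 2}) = 3
Therefore G(14) = 3.

3


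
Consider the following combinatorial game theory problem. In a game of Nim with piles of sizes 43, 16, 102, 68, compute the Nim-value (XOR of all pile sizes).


We need the XOR (exclusive or) of all pile sizes.
After XOR-ing pile 1 (size 43): 0 XOR 43 = 43
After XOR-ing pile 2 (size 16): 43 XOR 16 = 59
After XOR-ing pile 3 (size 102): 59 XOR 102 = 93
After XOR-ing pile 4 (size 68): 93 XOR 68 = 25
The Nim-value of this position is 25.

25


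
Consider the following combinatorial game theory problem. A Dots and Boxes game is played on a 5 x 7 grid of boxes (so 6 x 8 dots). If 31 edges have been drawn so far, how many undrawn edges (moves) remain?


Grid: 5 x 7 boxes, i.e. 6 rows and 8 columns of dots.
Horizontal edges: (rows + 1) * cols = 6 * 7 = 42
Vertical edges: rows * (cols + 1) = 5 * 8 = 40
Total edges: 42 + 40 = 82
Edges drawn: 31
Remaining: 82 - 31 = 51

51


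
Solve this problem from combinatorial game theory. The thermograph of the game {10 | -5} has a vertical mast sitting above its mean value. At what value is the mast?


Game = {10 | -5}, a switch {a | b} with numbers a > b.
Its thermograph has left wall a - t and right wall b + t, which meet at t = (a - b)/2, where both equal (a + b)/2. So the mast (mean value) is at (a + b)/2.
Mean = (10 + (-5))/2 = 5/2 = 5/2

5/2


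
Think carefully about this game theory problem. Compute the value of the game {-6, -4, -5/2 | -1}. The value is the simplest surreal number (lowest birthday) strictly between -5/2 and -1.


Left options: {-6, -4, -5/2}, max = -5/2
Right options: {-1}, min = -1
All options are numbers and max(Left) < min(Right), so by the simplicity theorem the value is the simplest (earliest-born) number strictly between -5/2 and -1.
The only integer strictly between -5/2 and -1 is -2.
No non-integer in the interval can be simpler: if x is a non-integer in the interval, then floor(x) or ceil(x) also lies in the interval (the interval contains an integer), and both are proper prefixes of x's sign expansion, i.e. born earlier. So the game value is -2.
Game value = -2

-2


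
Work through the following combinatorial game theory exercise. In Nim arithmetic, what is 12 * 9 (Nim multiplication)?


Nim multiplication is bilinear over XOR: (u XOR v) * w = (u*w) XOR (v*w).
So we split each operand into its bit components and XOR the pairwise Nim products.
12 = 4 + 8 (as XOR of powers of 2).
9 = 1 + 8 (as XOR of powers of 2).
Using the standard Nim-product table on single bits:
  2*2 = 3,   2*4 = 8,   2*8 = 12,
  4*4 = 6,   4*8 = 11,  8*8 = 13,
and  1*x = x (identity), k*l = l*k (commutative).
Pairwise Nim products:
  4 * 1 = 4
  4 * 8 = 11
  8 * 1 = 8
  8 * 8 = 13
XOR them: 4 XOR 11 XOR 8 XOR 13 = 10.
Result: 12 * 9 = 10 (in Nim).

10


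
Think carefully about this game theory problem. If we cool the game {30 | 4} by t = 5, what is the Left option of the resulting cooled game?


Original game: {30 | 4} (a switch {a | b} with a > b).
Cooling by t (for t below the temperature (a - b)/2 = 13) taxes each move by t: {a | b} cooled by t is {a - t | b + t}.
Cooling amount: t = 5
Cooled Left option: 30 - 5 = 25
Cooled Right option: 4 + 5 = 9
Cooled game: {25 | 9}
Left option = 25

25


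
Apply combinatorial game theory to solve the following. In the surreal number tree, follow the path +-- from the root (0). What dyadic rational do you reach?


Sign expansion: +--
Rule: track bounds (lo, hi), initially (-inf, +inf). On '+', the current value becomes lo and we move to the simplest number in (value, hi): value + 1 if hi = +inf, otherwise the midpoint (value + hi)/2. On '-', the current value becomes hi and we move to value - 1 if lo = -inf, otherwise the midpoint (lo + value)/2.
Start at 0.
Step 1: sign = +, move right. Bounds: (0, +inf). Value = 1
Step 2: sign = -, move left. Bounds: (0, 1). Value = 1/2
Step 3: sign = -, move left. Bounds: (0, 1/2). Value = 1/4
The surreal number with sign expansion +-- is 1/4.

1/4


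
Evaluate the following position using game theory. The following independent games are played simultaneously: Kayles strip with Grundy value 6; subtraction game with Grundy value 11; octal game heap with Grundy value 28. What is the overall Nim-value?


By the Sprague-Grundy theorem, the Grundy value of a sum of games is the XOR of individual Grundy values.
Kayles strip: Grundy value = 6. Running XOR: 0 XOR 6 = 6
subtraction game: Grundy value = 11. Running XOR: 6 XOR 11 = 13
octal game heap: Grundy value = 28. Running XOR: 13 XOR 28 = 17
The combined Grundy value is 17.

17


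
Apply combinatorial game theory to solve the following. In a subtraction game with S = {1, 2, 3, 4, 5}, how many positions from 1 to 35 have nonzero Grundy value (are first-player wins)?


Subtraction set S = {1, 2, 3, 4, 5}, so G(n) = n mod 6.
G(n) = 0 when n is a multiple of 6.
Multiples of 6 in [1, 35]: 5
N-positions (nonzero Grundy) = 35 - 5 = 30

30


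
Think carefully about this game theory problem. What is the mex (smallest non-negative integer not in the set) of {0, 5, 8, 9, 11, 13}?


Set = {0, 5, 8, 9, 11, 13}
0 is in the set.
1 is NOT in the set. This is the mex.
mex = 1

1


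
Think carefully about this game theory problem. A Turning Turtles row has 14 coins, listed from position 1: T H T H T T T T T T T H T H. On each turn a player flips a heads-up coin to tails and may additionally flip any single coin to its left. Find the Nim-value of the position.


Coins: T H T H T T T T T T T H T H
Key fact: a single head at position k behaves exactly like a Nim heap of size k (turning it to T and optionally flipping a coin at j < k corresponds to moving the heap from k to j, or to 0), and heads combine as a disjunctive sum (two heads at the same place would cancel, matching j XOR j = 0). So the Nim-value is the XOR of the 1-indexed positions of the heads.
Face-up positions (1-indexed): [2, 4, 12, 14]
XOR 0 with 2: 0 XOR 2 = 2
XOR 2 with 4: 2 XOR 4 = 6
XOR 6 with 12: 6 XOR 12 = 10
XOR 10 with 14: 10 XOR 14 = 4
Nim-value = 4

4


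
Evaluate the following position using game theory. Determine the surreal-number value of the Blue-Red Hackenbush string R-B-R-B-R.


Edges (from ground): R-B-R-B-R
By Berlekamp's sign-expansion rule, a Blue-Red Hackenbush stalk has the value of the surreal number whose sign sequence is the edge sequence with B -> + and R -> -.
Sign sequence: -+-+-
Trace the sign expansion in the surreal number tree, starting from 0:
Edge 1: R (sign -) -> bounds (-inf, 0), value = -1
Edge 2: B (sign +) -> bounds (-1, 0), value = -1/2
Edge 3: R (sign -) -> bounds (-1, -1/2), value = -3/4
Edge 4: B (sign +) -> bounds (-3/4, -1/2), value = -5/8
Edge 5: R (sign -) -> bounds (-3/4, -5/8), value = -11/16
Game value = -11/16

-11/16


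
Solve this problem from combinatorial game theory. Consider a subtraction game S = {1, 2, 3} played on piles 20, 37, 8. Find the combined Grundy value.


Subtraction set: {1, 2, 3}
For this subtraction set, G(n) = n mod 4 (period = max + 1 = 4).
Pile 1 (size 20): G(20) = 20 mod 4 = 0
Pile 2 (size 37): G(37) = 37 mod 4 = 1
Pile 3 (size 8): G(8) = 8 mod 4 = 0
Total Grundy value = XOR of all: 0 XOR 1 XOR 0 = 1

1


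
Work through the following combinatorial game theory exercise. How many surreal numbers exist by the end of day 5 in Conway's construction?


Day 0: {|} = 0 is born. Count = 1.
Day n: the number of surreal numbers born by day n is 2^(n+1) - 1.
By day 0: 2^1 - 1 = 1
By day 1: 2^2 - 1 = 3
By day 2: 2^3 - 1 = 7
By day 3: 2^4 - 1 = 15
By day 4: 2^5 - 1 = 31
By day 5: 2^6 - 1 = 63
By day 5: 63 surreal numbers.

63


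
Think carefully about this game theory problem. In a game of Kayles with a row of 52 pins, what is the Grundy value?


Kayles: a move removes 1 or 2 adjacent pins from a contiguous row.
Removing pins from a row of k leaves two independent rows (a, b) with a + b = k - 1 (one pin) or a + b = k - 2 (two pins); an end removal gives a = 0.
By Sprague-Grundy, G(k) = mex{ G(a) XOR G(b) } over all these splits. G(0) = 0.
G(1): splits (0,0):0^0=0 -> mex({0}) = 1
G(2): splits (0,1):0^1=1 (0,0):0^0=0 -> mex({0, 1}) = 2
G(3): splits (0,2):0^2=2 (1,1):1^1=0 (0,1):0^1=1 -> mex({0, 1, 2}) = 3
G(4): splits (0,3):0^3=3 (1,2):1^2=3 (0,2):0^2=2 (1,1):1^1=0 -> mex({0, 2, 3}) = 1
G(5): splits (0,4):0^1=1 (1,3):1^3=2 (2,2):2^2=0 (0,3):0^3=3 (1,2):1^2=3 -> mex({0, 1, 2, 3}) = 4
G(6) = mex({0, 1, 2, 4}) = 3
G(7) = mex({0, 1, 3, 4, 5}) = 2
G(8) = mex({0, 2, 3, 5, 6}) = 1
G(9) = mex({0, 1, 2, 3, 6, 7}) = 4
G(10) = mex({0, 1, 3, 4, 5, 7}) = 2
G(11) = mex({0, 1, 2, 3, 4, 5}) = 6
G(12) = mex({0, 1, 2, 3, 5, 6, 7}) = 4
G(13) = mex({0, 2, 3, 4, 6, 7}) = 1
G(14) = mex({0, 1, 4, 5, 6, 7}) = 2
G(15) = mex({0, 1, 2, 3, 4, 5, 6}) = 7
G(16) = mex({0, 2, 3, 5, 6, 7}) = 1
G(17) = mex({0, 1, 2, 3, 5, 6, 7}) = 4
G(18) = mex({0, 1, 2, 4, 5, 6}) = 3
G(19) = mex({0, 1, 3, 4, 5, 7}) = 2
G(20) = mex({0, 2, 3, 4, 5, 6, 7}) = 1
G(21) = mex({0, 1, 2, 3, 5, 6, 7}) = 4
G(22) = mex({0, 1, 2, 3, 4, 5, 7}) = 6
G(23) = mex({0, 1, 2, 3, 4, 5, 6}) = 7
G(24) = mex({0, 1, 2, 3, 5, 6, 7}) = 4
G(25) = mex({0, 2, 3, 4, 6, 7}) = 1
G(26) = mex({0, 1, 3, 4, 5, 6, 7}) = 2
G(27) = mex({0, 1, 2, 3, 4, 5, 6, 7}) = 8
G(28) = mex({0, 1, 2, 3, 4, 6, 7, 8}) = 5
G(29) = mex({0, 1, 2, 3, 5, 6, 7, 8, 9}) = 4
G(30) = mex({0, 1, 2, 3, 4, 5, 6, 9, 10}) = 7
G(31) = mex({0, 1, 3, 4, 5, 7, 10, 11}) = 2
G(32) = mex({0, 2, 3, 4, 5, 6, 7, 9, 11}) = 1
G(33) = mex({0, 1, 2, 3, 4, 5, 6, 7, 9, 12}) = 8
G(34) = mex({0, 1, 2, 3, 4, 5, 7, 8, 11, 12}) = 6
G(35) = mex({0, 1, 2, 3, 4, 5, 6, 8, 9, 10, 11}) = 7
G(36) = mex({0, 1, 2, 3, 5, 6, 7, 9, 10}) = 4
G(37) = mex({0, 2, 3, 4, 6, 7, 9, 10, 11, 12}) = 1
G(38) = mex({0, 1, 3, 4, 5, 6, 7, 9, 10, 11, 12}) = 2
G(39) = mex({0, 1, 2, 4, 5, 6, 7, 9, 10, 12, 14}) = 3
G(40) = mex({0, 2, 3, 4, 6, 7, 11, 12, 14}) = 1
G(41) = mex({0, 1, 2, 3, 5, 6, 7, 9, 10, 11, 12}) = 4
G(42) = mex({0, 1, 2, 3, 4, 5, 6, 9, 10}) = 7
G(43) = mex({0, 1, 3, 4, 5, 7, 9, 10, 12, 15}) = 2
G(44) = mex({0, 2, 3, 4, 5, 6, 7, 9, 10, 12, 15}) = 1
G(45) = mex({0, 1, 2, 3, 4, 5, 6, 7, 9, 10, 12, 14}) = 8
G(46) = mex({0, 1, 3, 4, 5, 7, 8, 11, 12, 14}) = 2
G(47) = mex({0, 1, 2, 3, 4, 5, 6, 8, 9, 10, 11, 12}) = 7
G(48) = mex({0, 1, 2, 3, 5, 6, 7, 9, 10}) = 4
G(49) = mex({0, 2, 3, 4, 6, 7, 9, 10, 11, 12, 15}) = 1
G(50) = mex({0, 1, 4, 5, 6, 7, 9, 11, 12, 14, 15}) = 2
G(51) = mex({0, 1, 2, 3, 4, 5, 6, 7, 9, 12, 14, 15}) = 8
G(52) = mex({0, 2, 3, 4, 5, 6, 7, 8, 11, 12, 15}) = 1
Therefore G(52) = 1.

1


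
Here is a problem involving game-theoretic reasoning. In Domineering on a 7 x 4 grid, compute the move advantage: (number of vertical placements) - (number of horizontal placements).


Board is 7 x 4 (rows x cols).
Left (vertical) placements: (rows-1) * cols = 6 * 4 = 24
Right (horizontal) placements: rows * (cols-1) = 7 * 3 = 21
Advantage = Left - Right = 24 - 21 = 3

3


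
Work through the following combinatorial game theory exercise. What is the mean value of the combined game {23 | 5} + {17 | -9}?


G1 = {23 | 5}, G2 = {17 | -9}
Each is a switch {a | b} with numbers a > b; its mean value is (a + b)/2, and mean value is additive over game sums: m(G1 + G2) = m(G1) + m(G2).
Mean of G1 = (23 + (5))/2 = 28/2 = 14
Mean of G2 = (17 + (-9))/2 = 8/2 = 4
Mean of G1 + G2 = 14 + 4 = 18

18


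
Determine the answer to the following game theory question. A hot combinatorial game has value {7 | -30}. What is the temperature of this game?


The game is {7 | -30}, a switch {a | b} with numbers a > b.
Cooling {a | b} by t gives {a - t | b + t}, which stops being hot when a - t = b + t, i.e. at t = (a - b)/2. So the temperature of a switch is (a - b)/2.
Temperature = (Left option - Right option) / 2
= (7 - (-30)) / 2
= 37 / 2
= 37/2

37/2


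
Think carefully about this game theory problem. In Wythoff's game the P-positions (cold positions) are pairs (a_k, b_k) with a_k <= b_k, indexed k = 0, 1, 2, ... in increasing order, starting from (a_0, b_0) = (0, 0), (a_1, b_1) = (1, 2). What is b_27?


By Wythoff's theorem, a_k = floor(k * phi) and b_k = floor(k * phi^2) = a_k + k, where phi = (1 + sqrt(5))/2 is the golden ratio.
phi = (1 + sqrt(5))/2 = 1.618034
phi^2 = phi + 1 = 2.618034
k = 27
k * phi^2 = 27 * 2.618034 = 70.686918
b_27 = floor(k * phi^2) = 70 (check: a_27 + k = 43 + 27 = 70)

70


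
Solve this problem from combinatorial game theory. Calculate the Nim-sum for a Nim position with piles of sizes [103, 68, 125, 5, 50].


We need the XOR (exclusive or) of all pile sizes.
After XOR-ing pile 1 (size 103): 0 XOR 103 = 103
After XOR-ing pile 2 (size 68): 103 XOR 68 = 35
After XOR-ing pile 3 (size 125): 35 XOR 125 = 94
After XOR-ing pile 4 (size 5): 94 XOR 5 = 91
After XOR-ing pile 5 (size 50): 91 XOR 50 = 105
The Nim-value of this position is 105.

105


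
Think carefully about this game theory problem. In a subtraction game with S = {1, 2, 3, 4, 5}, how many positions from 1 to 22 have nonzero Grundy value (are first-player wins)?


Subtraction set S = {1, 2, 3, 4, 5}, so G(n) = n mod 6.
G(n) = 0 when n is a multiple of 6.
Multiples of 6 in [1, 22]: 3
N-positions (nonzero Grundy) = 22 - 3 = 19

19


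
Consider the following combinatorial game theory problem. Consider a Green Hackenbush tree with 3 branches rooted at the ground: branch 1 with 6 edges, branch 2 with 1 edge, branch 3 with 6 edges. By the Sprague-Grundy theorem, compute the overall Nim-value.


The tree has 3 branches from the ground vertex.
In Green Hackenbush, the Nim-value of a simple path of length k is k.
Branch 1: length 6, Nim-value = 6
Branch 2: length 1, Nim-value = 1
Branch 3: length 6, Nim-value = 6
Total Nim-value = XOR of all branch values:
0 XOR 6 = 6
6 XOR 1 = 7
7 XOR 6 = 1
Nim-value of the tree = 1

1


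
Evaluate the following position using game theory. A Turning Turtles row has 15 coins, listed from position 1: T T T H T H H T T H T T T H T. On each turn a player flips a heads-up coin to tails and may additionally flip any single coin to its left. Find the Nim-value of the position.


Coins: T T T H T H H T T H T T T H T
Key fact: a single head at position k behaves exactly like a Nim heap of size k (turning it to T and optionally flipping a coin at j < k corresponds to moving the heap from k to j, or to 0), and heads combine as a disjunctive sum (two heads at the same place would cancel, matching j XOR j = 0). So the Nim-value is the XOR of the 1-indexed positions of the heads.
Face-up positions (1-indexed): [4, 6, 7, 10, 14]
XOR 0 with 4: 0 XOR 4 = 4
XOR 4 with 6: 4 XOR 6 = 2
XOR 2 with 7: 2 XOR 7 = 5
XOR 5 with 10: 5 XOR 10 = 15
XOR 15 with 14: 15 XOR 14 = 1
Nim-value = 1

1
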